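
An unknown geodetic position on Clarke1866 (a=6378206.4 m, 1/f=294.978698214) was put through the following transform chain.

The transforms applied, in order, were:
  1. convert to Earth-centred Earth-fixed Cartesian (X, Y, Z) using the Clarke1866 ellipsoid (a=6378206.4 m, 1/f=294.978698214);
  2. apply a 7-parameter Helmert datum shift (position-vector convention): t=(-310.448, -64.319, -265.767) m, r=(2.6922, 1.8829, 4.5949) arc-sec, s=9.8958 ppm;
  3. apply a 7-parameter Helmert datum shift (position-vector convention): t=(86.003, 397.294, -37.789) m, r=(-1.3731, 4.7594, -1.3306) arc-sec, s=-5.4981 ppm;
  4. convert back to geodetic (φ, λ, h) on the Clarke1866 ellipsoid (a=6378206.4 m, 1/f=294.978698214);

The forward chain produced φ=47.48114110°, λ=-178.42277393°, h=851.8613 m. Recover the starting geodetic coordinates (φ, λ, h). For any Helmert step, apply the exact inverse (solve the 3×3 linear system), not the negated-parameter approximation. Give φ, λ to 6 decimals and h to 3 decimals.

φ=47.482580°, λ=-178.419635°, h=901.477 m

start: φ=47.481141°, λ=-178.422774°, h=851.861 m
→ ECEF (a=6378206.400, f=1/294.978698214): X=-4317487.8523, Y=-118880.9201, Z=4678504.6259
→ Helmert⁻¹: X=-4317704.7760, Y=-119337.8676, Z=4678467.7160
→ Helmert⁻¹: X=-4317396.9672, Y=-119115.1245, Z=4678649.3267
→ geod (Bowring, a=6378206.400): φ=47.48258000°, λ=-178.41963500°, h=901.4770 m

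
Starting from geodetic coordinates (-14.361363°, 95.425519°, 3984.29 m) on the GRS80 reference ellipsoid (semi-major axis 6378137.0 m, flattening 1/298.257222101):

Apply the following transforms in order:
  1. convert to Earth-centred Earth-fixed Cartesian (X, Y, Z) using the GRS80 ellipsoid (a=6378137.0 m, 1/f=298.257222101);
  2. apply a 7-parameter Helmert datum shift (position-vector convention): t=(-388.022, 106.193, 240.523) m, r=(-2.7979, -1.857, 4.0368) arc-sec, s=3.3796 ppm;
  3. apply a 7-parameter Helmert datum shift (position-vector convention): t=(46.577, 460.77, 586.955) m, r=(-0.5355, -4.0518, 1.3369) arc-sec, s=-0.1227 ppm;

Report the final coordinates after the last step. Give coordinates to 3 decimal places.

start: φ=-14.361363°, λ=95.425519°, h=3984.290 m
→ ECEF (a=6378137.000, f=1/298.257222101): X=-584703.7464, Y=6156252.4505, Z=-1572733.2433
→ Helmert 7p (PV): X=-585200.0693, Y=6156346.6723, Z=-1572586.8070
→ Helmert 7p (PV): X=-585162.4313, Y=6156798.8112, Z=-1572027.1375

X=-585162.431 m, Y=6156798.811 m, Z=-1572027.137 m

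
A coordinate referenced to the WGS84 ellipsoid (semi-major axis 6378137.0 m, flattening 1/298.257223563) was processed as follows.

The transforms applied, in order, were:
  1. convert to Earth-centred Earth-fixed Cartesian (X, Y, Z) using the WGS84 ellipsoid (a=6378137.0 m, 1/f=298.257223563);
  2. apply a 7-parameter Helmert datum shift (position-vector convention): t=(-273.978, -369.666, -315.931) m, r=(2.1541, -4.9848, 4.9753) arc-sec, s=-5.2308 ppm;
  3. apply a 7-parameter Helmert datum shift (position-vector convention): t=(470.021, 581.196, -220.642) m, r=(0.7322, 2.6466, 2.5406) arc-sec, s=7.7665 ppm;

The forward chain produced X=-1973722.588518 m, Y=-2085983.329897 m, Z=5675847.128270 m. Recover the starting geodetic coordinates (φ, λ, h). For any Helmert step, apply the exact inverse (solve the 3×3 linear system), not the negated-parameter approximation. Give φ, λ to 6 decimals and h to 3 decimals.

start: X=-1973722.5885, Y=-2085983.3299, Z=5675847.1283 m
→ Helmert⁻¹: X=-1974275.8062, Y=-2086503.8545, Z=5676005.7620
→ Helmert⁻¹: X=-1973925.2890, Y=-2086038.2068, Z=5676420.8740
→ geod (Bowring, a=6378137.000): φ=63.31808400°, λ=-133.41822100°, h=486.0610 m

φ=63.318084°, λ=-133.418221°, h=486.061 m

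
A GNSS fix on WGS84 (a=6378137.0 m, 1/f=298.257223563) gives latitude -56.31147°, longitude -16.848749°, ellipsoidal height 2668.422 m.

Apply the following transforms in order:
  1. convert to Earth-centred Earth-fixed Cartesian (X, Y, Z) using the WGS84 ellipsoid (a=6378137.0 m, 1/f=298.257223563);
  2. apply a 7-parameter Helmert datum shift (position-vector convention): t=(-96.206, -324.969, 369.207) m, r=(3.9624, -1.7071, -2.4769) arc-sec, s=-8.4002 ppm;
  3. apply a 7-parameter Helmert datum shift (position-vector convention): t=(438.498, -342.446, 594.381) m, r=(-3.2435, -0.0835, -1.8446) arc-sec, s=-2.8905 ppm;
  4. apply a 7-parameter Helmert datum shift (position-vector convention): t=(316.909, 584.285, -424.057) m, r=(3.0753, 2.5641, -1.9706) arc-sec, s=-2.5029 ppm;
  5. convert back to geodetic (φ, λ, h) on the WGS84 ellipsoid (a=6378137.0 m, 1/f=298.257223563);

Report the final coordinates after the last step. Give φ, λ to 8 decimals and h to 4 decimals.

φ=-56.30440297°, λ=-16.84728602°, h=2495.2407 m

start: φ=-56.311470°, λ=-16.848749°, h=2668.422 m
→ ECEF (a=6378137.000, f=1/298.257223563): X=3395235.0690, Y=-1028234.8081, Z=-5285977.3927
→ Helmert 7p (PV): X=3395141.7428, Y=-1028490.3665, Z=-5285555.4354
→ Helmert 7p (PV): X=3395563.3692, Y=-1028943.3166, Z=-5284928.2292
→ Helmert 7p (PV): X=3395796.2518, Y=-1028310.1012, Z=-5285396.6100
→ geod (Bowring, a=6378137.000): φ=-56.30440297°, λ=-16.84728602°, h=2495.2407 m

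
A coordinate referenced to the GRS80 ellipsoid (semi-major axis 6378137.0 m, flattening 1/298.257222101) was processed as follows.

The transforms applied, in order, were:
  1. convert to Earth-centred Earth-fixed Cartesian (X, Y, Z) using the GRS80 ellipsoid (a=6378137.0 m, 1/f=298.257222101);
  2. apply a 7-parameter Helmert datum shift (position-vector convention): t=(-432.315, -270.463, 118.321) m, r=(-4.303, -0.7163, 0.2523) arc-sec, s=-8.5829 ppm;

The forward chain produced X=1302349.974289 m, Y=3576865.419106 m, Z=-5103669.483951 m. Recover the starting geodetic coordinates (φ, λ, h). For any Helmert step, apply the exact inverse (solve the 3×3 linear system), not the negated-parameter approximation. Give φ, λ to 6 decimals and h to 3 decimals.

start: X=1302349.9743, Y=3576865.4191, Z=-5103669.4840 m
→ Helmert⁻¹: X=1302780.1228, Y=3577271.4633, Z=-5103761.5075
→ geod (Bowring, a=6378137.000): φ=-53.46336000°, λ=69.98925500°, h=2925.6650 m

φ=-53.463360°, λ=69.989255°, h=2925.665 m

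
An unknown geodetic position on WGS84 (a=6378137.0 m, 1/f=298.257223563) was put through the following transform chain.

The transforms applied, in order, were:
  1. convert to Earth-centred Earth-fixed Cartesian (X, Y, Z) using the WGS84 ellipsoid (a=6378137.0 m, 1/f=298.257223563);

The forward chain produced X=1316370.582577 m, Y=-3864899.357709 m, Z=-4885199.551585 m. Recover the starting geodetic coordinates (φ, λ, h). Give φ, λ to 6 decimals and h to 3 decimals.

φ=-50.301201°, λ=-71.191345°, h=1225.148 m

start: X=1316370.5826, Y=-3864899.3577, Z=-4885199.5516 m
→ geod (Bowring, a=6378137.000): φ=-50.30120100°, λ=-71.19134500°, h=1225.1480 m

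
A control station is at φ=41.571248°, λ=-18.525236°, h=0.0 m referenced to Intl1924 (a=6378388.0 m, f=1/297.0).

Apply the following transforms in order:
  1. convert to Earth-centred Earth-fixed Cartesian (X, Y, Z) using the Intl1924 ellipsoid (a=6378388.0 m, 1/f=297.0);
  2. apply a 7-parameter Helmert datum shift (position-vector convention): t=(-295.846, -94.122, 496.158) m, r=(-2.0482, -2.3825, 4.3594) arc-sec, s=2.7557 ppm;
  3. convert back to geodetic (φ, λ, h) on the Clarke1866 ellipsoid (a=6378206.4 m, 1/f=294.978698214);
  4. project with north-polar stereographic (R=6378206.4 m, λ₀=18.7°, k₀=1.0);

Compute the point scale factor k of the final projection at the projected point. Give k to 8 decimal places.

start: φ=41.571248°, λ=-18.525236°, h=0.000 m
→ ECEF (a=6378388.000, f=1/297.0): X=4531321.9686, Y=-1518378.7165, Z=4210167.6321
→ Helmert 7p (PV): X=4531022.0701, Y=-1518339.4462, Z=4210742.8095
→ geod (Bowring, a=6378206.400): φ=41.57820495°, λ=-18.52593200°, h=405.6361 m
→ into stereo (λ₀=18.7°): φ=41.57820495°, λ−λ₀=-37.22593200°
scale k = 1.20218193

1.20218193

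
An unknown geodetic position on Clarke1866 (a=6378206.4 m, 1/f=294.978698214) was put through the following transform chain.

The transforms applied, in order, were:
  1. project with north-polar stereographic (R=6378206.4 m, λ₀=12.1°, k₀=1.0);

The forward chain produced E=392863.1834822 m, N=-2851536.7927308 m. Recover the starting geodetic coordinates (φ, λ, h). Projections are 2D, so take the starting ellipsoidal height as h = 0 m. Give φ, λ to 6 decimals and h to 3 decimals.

φ=64.568451°, λ=19.944396°, h=0.000 m

start: E=392863.1835, N=-2851536.7927 m
→ stereo⁻¹: φ=64.56845100°, λ=19.94439600°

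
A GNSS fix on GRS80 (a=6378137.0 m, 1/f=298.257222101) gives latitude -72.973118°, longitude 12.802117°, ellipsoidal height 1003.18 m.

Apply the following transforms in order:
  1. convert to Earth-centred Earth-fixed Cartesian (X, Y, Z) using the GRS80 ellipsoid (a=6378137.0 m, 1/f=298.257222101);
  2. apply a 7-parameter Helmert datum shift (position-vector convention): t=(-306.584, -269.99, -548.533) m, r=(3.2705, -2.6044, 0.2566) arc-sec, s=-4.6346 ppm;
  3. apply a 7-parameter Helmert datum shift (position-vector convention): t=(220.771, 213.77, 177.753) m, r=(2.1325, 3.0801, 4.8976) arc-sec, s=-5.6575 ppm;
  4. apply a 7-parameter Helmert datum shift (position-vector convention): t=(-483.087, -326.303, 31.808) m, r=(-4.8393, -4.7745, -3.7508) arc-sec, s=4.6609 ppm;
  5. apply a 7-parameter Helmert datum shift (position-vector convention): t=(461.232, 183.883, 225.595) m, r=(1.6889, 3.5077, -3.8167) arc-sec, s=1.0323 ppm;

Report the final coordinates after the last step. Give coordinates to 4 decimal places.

X=1827018.2948 m, Y=415023.7870 m, Z=-6077397.4881 m

start: φ=-72.973118°, λ=12.802117°, h=1003.180 m
→ ECEF (a=6378137.000, f=1/298.257222101): X=1827106.2027, Y=415179.3389, Z=-6077323.6033
→ Helmert 7p (PV): X=1826867.3692, Y=415006.0582, Z=-6077814.3175
→ Helmert 7p (PV): X=1826977.1928, Y=415323.6937, Z=-6077625.1687
→ Helmert 7p (PV): X=1826650.8557, Y=414823.5125, Z=-6077589.1421
→ Helmert 7p (PV): X=1827018.2948, Y=415023.7870, Z=-6077397.4881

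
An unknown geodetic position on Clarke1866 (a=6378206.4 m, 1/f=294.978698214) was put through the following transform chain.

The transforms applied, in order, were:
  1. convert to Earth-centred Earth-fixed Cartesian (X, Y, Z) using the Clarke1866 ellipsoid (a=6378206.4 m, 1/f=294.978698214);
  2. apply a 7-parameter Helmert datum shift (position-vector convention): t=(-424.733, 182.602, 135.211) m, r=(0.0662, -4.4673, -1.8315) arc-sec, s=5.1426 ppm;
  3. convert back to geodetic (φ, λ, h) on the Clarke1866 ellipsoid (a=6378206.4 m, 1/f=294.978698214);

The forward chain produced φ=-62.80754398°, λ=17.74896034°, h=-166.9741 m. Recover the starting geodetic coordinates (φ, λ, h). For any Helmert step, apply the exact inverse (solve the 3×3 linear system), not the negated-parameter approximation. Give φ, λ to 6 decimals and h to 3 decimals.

start: φ=-62.807544°, λ=17.748960°, h=-166.974 m
→ ECEF (a=6378206.400, f=1/294.978698214): X=2783371.4827, Y=890908.5559, Z=-5649864.7567
→ Helmert⁻¹: X=2783651.6218, Y=890744.2769, Z=-5650031.4866
→ geod (Bowring, a=6378206.400): φ=-62.80649800°, λ=17.74421900°, h=80.3730 m

φ=-62.806498°, λ=17.744219°, h=80.373 m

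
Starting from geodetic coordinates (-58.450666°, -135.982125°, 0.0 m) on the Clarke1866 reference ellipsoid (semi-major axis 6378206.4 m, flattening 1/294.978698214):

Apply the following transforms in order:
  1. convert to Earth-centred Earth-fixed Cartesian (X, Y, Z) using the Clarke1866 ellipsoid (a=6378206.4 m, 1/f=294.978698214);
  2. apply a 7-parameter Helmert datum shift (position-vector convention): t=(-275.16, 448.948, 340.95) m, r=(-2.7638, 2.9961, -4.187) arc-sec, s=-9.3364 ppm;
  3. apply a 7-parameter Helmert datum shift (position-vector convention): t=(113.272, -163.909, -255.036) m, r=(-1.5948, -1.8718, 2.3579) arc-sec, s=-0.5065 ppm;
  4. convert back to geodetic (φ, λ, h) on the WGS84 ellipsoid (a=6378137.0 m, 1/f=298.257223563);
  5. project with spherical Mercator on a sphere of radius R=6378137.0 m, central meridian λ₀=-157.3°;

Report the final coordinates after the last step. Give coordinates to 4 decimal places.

E=2372550.8756 m, N=-8062005.6921 m

start: φ=-58.450666°, λ=-135.982125°, h=0.000 m
→ ECEF (a=6378206.400, f=1/294.978698214): X=-2405838.9455, Y=-2324742.6144, Z=-5411970.6654
→ Helmert 7p (PV): X=-2406217.4444, Y=-2324295.6415, Z=-5411513.0918
→ Helmert 7p (PV): X=-2406027.2756, Y=-2324527.7205, Z=-5411769.2517
→ geod (Bowring, a=6378137.000): φ=-58.44791822°, λ=-135.98701286°, h=-282.1186 m
→ merc (R=6378137.0, λ₀=-157.3°): E=2372550.8756, N=-8062005.6921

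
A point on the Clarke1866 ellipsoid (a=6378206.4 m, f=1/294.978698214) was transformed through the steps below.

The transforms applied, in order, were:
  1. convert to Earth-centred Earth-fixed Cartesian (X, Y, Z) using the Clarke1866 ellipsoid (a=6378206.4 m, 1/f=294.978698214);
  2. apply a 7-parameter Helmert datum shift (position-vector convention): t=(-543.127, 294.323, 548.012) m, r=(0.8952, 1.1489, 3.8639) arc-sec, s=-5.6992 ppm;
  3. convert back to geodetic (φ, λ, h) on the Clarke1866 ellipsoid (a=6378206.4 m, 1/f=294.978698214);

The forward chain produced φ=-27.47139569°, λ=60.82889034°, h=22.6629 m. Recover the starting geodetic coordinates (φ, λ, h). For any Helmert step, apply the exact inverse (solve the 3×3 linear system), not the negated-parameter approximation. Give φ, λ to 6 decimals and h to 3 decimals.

φ=-27.475812°, λ=60.821361°, h=318.721 m

start: φ=-27.471396°, λ=60.828890°, h=22.663 m
→ ECEF (a=6378206.400, f=1/294.978698214): X=2760308.8935, Y=4944844.3733, Z=-2924505.1045
→ Helmert⁻¹: X=2760976.6722, Y=4944513.8149, Z=-2925075.8678
→ geod (Bowring, a=6378206.400): φ=-27.47581200°, λ=60.82136100°, h=318.7210 m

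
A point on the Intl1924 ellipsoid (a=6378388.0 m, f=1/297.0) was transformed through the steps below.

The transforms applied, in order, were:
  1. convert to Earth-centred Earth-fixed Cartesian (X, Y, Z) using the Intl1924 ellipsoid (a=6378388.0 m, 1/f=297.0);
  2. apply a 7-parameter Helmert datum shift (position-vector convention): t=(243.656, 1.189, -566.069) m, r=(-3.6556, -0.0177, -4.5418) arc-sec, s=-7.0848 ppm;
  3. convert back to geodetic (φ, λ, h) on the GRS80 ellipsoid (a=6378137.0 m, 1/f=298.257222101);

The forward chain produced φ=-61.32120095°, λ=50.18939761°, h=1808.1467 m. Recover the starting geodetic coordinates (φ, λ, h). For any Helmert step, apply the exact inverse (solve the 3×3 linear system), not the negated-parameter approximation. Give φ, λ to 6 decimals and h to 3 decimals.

start: φ=-61.321201°, λ=50.189398°, h=1808.147 m
→ ECEF (a=6378137.000, f=1/298.257222101): X=1965345.9181, Y=2357994.0449, Z=-5574193.4024
→ Helmert⁻¹: X=1965063.7815, Y=2358151.6117, Z=-5573625.1972
→ geod (Bowring, a=6378388.000): φ=-61.31991500°, λ=50.19532600°, h=1100.3250 m

φ=-61.319915°, λ=50.195326°, h=1100.325 m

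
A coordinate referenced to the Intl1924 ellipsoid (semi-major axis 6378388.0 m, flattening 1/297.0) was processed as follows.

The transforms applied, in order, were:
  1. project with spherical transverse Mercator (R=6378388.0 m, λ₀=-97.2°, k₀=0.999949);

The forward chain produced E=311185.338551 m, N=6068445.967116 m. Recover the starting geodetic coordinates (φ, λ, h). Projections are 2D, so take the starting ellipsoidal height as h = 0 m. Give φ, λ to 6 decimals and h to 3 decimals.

start: E=311185.3386, N=6068445.9671 m
→ tm⁻¹: φ=54.41896200°, λ=-92.39377500°

φ=54.418962°, λ=-92.393775°, h=0.000 m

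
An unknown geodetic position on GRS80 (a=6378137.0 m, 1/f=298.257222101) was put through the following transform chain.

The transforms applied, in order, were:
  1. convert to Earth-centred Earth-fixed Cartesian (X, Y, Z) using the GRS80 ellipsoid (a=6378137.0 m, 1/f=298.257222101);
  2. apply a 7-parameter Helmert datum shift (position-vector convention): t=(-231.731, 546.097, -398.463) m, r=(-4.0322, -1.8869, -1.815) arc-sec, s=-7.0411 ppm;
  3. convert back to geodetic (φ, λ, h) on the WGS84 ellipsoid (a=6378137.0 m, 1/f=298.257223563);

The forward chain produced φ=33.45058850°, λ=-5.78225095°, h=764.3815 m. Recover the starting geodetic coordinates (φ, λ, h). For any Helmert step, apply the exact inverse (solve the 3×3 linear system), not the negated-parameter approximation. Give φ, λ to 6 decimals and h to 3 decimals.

start: φ=33.450588°, λ=-5.782251°, h=764.382 m
→ ECEF (a=6378137.000, f=1/298.257223563): X=5300622.5267, Y=-536758.6889, Z=3496184.3179
→ Helmert⁻¹: X=5300928.2963, Y=-537330.2772, Z=3496548.4041
→ geod (Bowring, a=6378137.000): φ=33.45152900°, λ=-5.78803500°, h=1266.9680 m

φ=33.451529°, λ=-5.788035°, h=1266.968 m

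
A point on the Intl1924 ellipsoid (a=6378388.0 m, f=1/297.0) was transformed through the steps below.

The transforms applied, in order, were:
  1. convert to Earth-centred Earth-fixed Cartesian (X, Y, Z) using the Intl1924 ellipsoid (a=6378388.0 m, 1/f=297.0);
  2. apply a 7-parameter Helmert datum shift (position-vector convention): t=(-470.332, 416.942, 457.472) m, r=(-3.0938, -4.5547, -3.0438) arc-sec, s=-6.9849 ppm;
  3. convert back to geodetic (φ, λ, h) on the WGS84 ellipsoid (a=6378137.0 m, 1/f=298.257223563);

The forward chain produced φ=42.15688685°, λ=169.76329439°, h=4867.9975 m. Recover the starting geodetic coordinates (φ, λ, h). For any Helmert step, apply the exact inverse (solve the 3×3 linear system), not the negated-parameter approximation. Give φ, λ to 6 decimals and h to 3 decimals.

start: φ=42.156887°, λ=169.763294°, h=4867.997 m
→ ECEF (a=6378137.000, f=1/298.257223563): X=-4663495.0863, Y=842179.8753, Z=4261805.2486
→ Helmert⁻¹: X=-4662975.6437, Y=841636.0837, Z=4261493.1327
→ geod (Bowring, a=6378388.000): φ=42.15929300°, λ=169.76864900°, h=3998.0410 m

φ=42.159293°, λ=169.768649°, h=3998.041 m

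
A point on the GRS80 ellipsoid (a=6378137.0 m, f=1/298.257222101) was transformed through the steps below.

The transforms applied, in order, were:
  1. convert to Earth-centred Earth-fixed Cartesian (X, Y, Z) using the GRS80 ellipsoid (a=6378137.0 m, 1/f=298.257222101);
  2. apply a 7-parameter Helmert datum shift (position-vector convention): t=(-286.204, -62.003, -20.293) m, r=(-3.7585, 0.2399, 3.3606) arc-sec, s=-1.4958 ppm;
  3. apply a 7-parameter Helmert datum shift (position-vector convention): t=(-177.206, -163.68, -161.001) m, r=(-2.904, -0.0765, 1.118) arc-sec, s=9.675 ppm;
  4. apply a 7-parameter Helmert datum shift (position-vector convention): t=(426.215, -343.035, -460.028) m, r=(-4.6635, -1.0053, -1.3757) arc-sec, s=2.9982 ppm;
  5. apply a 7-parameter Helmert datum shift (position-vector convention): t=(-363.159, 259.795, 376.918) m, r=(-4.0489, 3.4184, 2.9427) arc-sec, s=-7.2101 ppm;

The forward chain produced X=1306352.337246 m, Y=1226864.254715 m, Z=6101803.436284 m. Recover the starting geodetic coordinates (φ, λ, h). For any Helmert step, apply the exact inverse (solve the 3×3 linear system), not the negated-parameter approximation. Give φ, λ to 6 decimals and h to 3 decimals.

φ=73.735676°, λ=43.190571°, h=1468.229 m

start: X=1306352.3372, Y=1226864.2547, Z=6101803.4363 m
→ Helmert⁻¹: X=1306641.2959, Y=1226474.8919, Z=6101516.2405
→ Helmert⁻¹: X=1306232.7231, Y=1226684.9993, Z=6101979.3418
→ Helmert⁻¹: X=1306406.2021, Y=1226743.8173, Z=6102098.0919
→ Helmert⁻¹: X=1306707.2492, Y=1226675.1739, Z=6102151.3844
→ geod (Bowring, a=6378137.000): φ=73.73567600°, λ=43.19057100°, h=1468.2290 m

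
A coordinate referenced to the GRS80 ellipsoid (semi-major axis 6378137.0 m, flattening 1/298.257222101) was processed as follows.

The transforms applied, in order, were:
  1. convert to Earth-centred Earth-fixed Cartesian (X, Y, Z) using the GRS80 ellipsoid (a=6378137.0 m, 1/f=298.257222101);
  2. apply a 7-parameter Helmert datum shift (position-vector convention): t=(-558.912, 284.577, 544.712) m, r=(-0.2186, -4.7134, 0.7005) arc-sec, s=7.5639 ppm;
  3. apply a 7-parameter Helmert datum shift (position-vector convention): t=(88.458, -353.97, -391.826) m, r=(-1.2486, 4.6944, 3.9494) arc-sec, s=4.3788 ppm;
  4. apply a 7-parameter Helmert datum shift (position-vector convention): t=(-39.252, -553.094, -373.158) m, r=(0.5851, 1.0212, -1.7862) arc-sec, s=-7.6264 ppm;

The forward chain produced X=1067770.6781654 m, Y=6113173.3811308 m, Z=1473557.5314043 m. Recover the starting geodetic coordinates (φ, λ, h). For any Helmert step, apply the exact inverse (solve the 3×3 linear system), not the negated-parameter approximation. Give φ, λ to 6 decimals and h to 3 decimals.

φ=13.445080°, λ=80.087872°, h=1990.492 m

start: X=1067770.6782, Y=6113173.3811, Z=1473557.5314 m
→ Helmert⁻¹: X=1067757.8327, Y=6113786.5287, Z=1473929.8740
→ Helmert⁻¹: X=1067748.2119, Y=6114084.3569, Z=1474376.5562
→ Helmert⁻¹: X=1068353.4846, Y=6113748.3458, Z=1473802.7625
→ geod (Bowring, a=6378137.000): φ=13.44508000°, λ=80.08787200°, h=1990.4920 m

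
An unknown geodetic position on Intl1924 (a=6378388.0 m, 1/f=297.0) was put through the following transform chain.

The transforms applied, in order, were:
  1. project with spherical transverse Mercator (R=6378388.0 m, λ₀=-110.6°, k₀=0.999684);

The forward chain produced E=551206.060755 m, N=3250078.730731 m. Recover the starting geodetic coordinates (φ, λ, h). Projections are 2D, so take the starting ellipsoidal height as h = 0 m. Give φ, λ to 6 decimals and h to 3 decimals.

start: E=551206.0608, N=3250078.7307 m
→ tm⁻¹: φ=29.08481000°, λ=-104.93724200°

φ=29.084810°, λ=-104.937242°, h=0.000 m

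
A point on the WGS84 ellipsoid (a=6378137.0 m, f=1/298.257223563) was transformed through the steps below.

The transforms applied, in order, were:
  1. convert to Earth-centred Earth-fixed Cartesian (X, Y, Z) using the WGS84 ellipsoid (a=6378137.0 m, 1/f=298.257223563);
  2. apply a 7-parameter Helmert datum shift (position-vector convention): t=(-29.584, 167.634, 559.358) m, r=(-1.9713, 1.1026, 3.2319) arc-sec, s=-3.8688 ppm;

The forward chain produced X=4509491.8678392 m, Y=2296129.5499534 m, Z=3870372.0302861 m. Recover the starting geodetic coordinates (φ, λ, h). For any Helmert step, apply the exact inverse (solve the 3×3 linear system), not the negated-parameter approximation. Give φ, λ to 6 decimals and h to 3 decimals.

φ=37.592645°, λ=26.981140°, h=257.394 m

start: X=4509491.8678, Y=2296129.5500, Z=3870372.0303 m
→ Helmert⁻¹: X=4509554.1849, Y=2295863.1549, Z=3869873.6918
→ geod (Bowring, a=6378137.000): φ=37.59264500°, λ=26.98114000°, h=257.3940 m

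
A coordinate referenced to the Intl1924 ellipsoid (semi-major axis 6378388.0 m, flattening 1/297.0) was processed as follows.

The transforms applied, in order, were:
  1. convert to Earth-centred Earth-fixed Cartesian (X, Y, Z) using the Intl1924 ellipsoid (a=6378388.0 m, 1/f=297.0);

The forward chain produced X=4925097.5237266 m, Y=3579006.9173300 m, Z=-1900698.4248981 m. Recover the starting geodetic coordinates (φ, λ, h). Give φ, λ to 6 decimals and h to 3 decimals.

φ=-17.448329°, λ=36.005437°, h=1500.393 m

start: X=4925097.5237, Y=3579006.9173, Z=-1900698.4249 m
→ geod (Bowring, a=6378388.000): φ=-17.44832900°, λ=36.00543700°, h=1500.3930 m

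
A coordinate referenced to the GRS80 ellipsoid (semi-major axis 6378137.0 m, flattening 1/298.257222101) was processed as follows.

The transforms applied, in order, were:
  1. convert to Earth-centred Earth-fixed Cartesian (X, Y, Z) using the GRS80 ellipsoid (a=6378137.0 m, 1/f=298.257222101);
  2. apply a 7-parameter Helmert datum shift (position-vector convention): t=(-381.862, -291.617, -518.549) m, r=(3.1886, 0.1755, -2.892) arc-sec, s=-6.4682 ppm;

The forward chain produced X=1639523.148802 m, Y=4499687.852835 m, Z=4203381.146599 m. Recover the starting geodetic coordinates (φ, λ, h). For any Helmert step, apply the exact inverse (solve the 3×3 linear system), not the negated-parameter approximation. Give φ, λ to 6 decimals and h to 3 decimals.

φ=41.464550°, λ=69.978105°, h=3981.004 m

start: X=1639523.1488, Y=4499687.8528, Z=4203381.1466 m
→ Helmert⁻¹: X=1639848.9463, Y=4500096.5553, Z=4203858.7167
→ geod (Bowring, a=6378137.000): φ=41.46455000°, λ=69.97810500°, h=3981.0040 m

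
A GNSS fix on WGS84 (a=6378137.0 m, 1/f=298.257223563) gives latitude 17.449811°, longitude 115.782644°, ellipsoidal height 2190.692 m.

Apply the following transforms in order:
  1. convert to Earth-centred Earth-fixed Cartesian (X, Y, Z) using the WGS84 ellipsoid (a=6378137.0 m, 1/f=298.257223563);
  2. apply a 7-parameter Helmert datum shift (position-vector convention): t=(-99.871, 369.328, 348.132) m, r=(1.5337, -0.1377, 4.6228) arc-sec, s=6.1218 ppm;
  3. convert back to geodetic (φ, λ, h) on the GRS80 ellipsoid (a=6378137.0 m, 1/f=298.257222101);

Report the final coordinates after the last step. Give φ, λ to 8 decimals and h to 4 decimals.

start: φ=17.449811°, λ=115.782644°, h=2190.692 m
→ ECEF (a=6378137.000, f=1/298.257223563): X=-2648260.1170, Y=5482426.7705, Z=1901038.8575
→ Helmert 7p (PV): X=-2648500.3420, Y=5482756.1723, Z=1901437.6247
→ geod (Bowring, a=6378137.000): φ=17.45216049°, λ=115.78333124°, h=2692.9155 m

φ=17.45216049°, λ=115.78333124°, h=2692.9155 m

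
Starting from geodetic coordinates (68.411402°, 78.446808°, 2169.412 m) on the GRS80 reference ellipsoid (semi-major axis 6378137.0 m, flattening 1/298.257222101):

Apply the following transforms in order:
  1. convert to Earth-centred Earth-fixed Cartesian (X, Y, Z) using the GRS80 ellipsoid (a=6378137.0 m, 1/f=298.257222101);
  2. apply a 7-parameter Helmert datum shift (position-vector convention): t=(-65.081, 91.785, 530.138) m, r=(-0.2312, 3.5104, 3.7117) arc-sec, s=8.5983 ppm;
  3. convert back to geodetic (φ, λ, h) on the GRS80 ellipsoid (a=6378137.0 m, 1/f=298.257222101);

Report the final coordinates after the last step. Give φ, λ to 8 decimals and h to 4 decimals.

φ=68.41225123°, λ=78.44747213°, h=2745.2875 m

start: φ=68.411402°, λ=78.446808°, h=2169.412 m
→ ECEF (a=6378137.000, f=1/298.257222101): X=471531.1770, Y=2306686.3517, Z=5910146.9757
→ Helmert 7p (PV): X=471529.2266, Y=2306813.0802, Z=5910717.3204
→ geod (Bowring, a=6378137.000): φ=68.41225123°, λ=78.44747213°, h=2745.2875 m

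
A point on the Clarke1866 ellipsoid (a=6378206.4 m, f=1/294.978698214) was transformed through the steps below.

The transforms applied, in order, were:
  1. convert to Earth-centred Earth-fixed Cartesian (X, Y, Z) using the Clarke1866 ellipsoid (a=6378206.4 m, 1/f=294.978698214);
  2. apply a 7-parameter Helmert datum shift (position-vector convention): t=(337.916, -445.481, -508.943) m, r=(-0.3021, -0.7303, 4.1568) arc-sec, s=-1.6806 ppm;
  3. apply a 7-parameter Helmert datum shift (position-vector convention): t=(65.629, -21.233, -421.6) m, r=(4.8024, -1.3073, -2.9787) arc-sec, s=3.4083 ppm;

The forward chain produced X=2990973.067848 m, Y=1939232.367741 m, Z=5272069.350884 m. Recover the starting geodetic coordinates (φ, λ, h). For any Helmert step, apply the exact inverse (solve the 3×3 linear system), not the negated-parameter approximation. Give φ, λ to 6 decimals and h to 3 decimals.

φ=56.120499°, λ=32.968422°, h=1429.946 m

start: X=2990973.0678, Y=1939232.3677, Z=5272069.3509 m
→ Helmert⁻¹: X=2990902.6540, Y=1939412.9391, Z=5272408.8697
→ Helmert⁻¹: X=2990627.5254, Y=1939793.6881, Z=5272918.9269
→ geod (Bowring, a=6378206.400): φ=56.12049900°, λ=32.96842200°, h=1429.9460 m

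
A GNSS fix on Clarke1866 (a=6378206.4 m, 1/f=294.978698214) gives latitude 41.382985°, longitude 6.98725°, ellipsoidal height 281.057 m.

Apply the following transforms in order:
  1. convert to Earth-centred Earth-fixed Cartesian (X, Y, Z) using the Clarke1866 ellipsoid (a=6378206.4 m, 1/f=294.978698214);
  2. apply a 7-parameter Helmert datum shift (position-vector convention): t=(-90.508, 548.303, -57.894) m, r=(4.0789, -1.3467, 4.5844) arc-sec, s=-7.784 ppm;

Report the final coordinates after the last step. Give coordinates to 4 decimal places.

start: φ=41.382985°, λ=6.987250°, h=281.057 m
→ ECEF (a=6378206.400, f=1/294.978698214): X=4757324.7248, Y=583051.4516, Z=4194416.1271
→ Helmert 7p (PV): X=4757156.8420, Y=583618.0064, Z=4194368.1738

X=4757156.8420 m, Y=583618.0064 m, Z=4194368.1738 m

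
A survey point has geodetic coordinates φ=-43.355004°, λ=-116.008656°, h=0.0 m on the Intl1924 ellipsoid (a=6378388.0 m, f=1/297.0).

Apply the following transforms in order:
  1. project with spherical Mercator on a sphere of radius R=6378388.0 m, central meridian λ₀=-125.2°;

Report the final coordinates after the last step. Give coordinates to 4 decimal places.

E=1023215.9990 m, N=-5366375.3072 m

start: φ=-43.355004°, λ=-116.008656°, h=0.000 m
→ merc (R=6378388.0, λ₀=-125.2°): E=1023215.9990, N=-5366375.3072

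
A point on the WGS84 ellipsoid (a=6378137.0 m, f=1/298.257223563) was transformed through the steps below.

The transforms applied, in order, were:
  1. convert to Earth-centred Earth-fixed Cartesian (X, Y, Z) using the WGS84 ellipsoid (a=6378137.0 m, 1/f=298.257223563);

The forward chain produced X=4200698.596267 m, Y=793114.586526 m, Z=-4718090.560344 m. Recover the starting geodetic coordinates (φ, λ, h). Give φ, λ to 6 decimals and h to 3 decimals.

φ=-48.012671°, λ=10.691892°, h=365.417 m

start: X=4200698.5963, Y=793114.5865, Z=-4718090.5603 m
→ geod (Bowring, a=6378137.000): φ=-48.01267100°, λ=10.69189200°, h=365.4170 m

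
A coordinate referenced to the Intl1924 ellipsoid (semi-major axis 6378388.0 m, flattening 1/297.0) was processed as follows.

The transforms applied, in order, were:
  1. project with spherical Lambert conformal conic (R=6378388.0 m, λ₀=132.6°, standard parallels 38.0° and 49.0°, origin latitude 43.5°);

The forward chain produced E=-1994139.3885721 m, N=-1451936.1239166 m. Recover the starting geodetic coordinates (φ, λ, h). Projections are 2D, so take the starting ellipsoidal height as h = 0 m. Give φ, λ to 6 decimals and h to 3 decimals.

start: E=-1994139.3886, N=-1451936.1239 m
→ lcc⁻¹: φ=28.39381700°, λ=112.61481200°

φ=28.393817°, λ=112.614812°, h=0.000 m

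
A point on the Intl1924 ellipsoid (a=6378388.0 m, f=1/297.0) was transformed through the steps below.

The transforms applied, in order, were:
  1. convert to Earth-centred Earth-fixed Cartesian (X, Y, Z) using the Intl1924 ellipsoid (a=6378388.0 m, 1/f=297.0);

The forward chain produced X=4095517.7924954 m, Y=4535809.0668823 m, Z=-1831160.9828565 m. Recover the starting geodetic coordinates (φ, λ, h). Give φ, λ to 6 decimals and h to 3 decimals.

φ=-16.786827°, λ=47.920175°, h=3043.205 m

start: X=4095517.7925, Y=4535809.0669, Z=-1831160.9829 m
→ geod (Bowring, a=6378388.000): φ=-16.78682700°, λ=47.92017500°, h=3043.2050 m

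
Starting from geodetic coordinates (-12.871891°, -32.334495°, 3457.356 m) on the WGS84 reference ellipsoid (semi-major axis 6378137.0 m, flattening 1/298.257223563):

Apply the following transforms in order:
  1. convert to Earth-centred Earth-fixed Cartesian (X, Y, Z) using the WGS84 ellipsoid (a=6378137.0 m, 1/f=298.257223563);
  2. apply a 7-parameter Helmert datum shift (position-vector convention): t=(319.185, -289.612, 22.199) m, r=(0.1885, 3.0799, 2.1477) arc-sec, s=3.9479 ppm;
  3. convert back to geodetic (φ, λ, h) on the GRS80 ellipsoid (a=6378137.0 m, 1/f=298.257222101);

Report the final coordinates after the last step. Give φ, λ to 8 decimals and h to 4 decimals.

start: φ=-12.871891°, λ=-32.334495°, h=3457.356 m
→ ECEF (a=6378137.000, f=1/298.257223563): X=5257437.7575, Y=-3328046.0891, Z=-1412362.4116
→ Helmert 7p (PV): X=5257791.2621, Y=-3328292.8067, Z=-1412427.3330
→ geod (Bowring, a=6378137.000): φ=-12.87159608°, λ=-32.33467349°, h=3891.6466 m

φ=-12.87159608°, λ=-32.33467349°, h=3891.6466 m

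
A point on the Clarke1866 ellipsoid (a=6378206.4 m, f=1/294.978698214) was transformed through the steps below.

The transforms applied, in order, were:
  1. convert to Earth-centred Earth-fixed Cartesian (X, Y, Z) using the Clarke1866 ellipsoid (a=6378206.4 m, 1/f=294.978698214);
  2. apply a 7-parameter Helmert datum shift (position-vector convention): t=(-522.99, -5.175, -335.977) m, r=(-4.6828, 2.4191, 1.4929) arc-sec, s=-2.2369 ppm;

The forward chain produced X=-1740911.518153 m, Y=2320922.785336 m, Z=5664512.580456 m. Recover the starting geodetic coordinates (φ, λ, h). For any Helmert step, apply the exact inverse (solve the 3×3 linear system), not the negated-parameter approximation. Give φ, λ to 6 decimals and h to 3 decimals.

φ=63.041073°, λ=126.867199°, h=3401.969 m

start: X=-1740911.5182, Y=2320922.7853, Z=5664512.5805 m
→ Helmert⁻¹: X=-1740442.0623, Y=2320817.1397, Z=5664893.5062
→ geod (Bowring, a=6378206.400): φ=63.04107300°, λ=126.86719900°, h=3401.9690 m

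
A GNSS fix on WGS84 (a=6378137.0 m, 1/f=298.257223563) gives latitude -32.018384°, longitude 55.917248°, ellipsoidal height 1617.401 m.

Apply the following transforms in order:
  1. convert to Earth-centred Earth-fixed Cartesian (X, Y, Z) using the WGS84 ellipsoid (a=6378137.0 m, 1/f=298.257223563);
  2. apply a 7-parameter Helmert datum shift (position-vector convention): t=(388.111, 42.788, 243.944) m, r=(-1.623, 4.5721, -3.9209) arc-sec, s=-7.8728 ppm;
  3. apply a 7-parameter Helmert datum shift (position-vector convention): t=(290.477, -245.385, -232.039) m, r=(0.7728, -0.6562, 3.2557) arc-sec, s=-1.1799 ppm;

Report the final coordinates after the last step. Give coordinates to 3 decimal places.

X=3034747.139 m, Y=4484054.427 m, Z=-3363051.314 m

start: φ=-32.018384°, λ=55.917248°, h=1617.401 m
→ ECEF (a=6378137.000, f=1/298.257223563): X=3034145.4024, Y=4484321.2599, Z=-3363017.5779
→ Helmert 7p (PV): X=3034520.3236, Y=4484244.6061, Z=-3362849.6971
→ Helmert 7p (PV): X=3034747.1390, Y=4484054.4266, Z=-3363051.3136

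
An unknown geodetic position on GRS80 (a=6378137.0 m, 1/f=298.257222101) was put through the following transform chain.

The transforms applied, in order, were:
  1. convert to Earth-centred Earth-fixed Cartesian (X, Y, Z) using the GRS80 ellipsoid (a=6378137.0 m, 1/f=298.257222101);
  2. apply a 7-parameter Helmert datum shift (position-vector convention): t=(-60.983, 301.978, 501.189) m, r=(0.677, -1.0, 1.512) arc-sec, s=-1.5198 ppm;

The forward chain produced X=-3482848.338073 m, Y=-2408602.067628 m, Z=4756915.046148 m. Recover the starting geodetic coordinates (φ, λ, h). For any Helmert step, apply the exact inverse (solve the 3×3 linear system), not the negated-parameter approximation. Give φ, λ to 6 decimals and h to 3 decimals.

start: X=-3482848.3381, Y=-2408602.0676, Z=4756915.0461 m
→ Helmert⁻¹: X=-3482787.2462, Y=-2408866.5650, Z=4756445.8773
→ geod (Bowring, a=6378137.000): φ=48.51226500°, λ=-145.33036400°, h=2195.4850 m

φ=48.512265°, λ=-145.330364°, h=2195.485 m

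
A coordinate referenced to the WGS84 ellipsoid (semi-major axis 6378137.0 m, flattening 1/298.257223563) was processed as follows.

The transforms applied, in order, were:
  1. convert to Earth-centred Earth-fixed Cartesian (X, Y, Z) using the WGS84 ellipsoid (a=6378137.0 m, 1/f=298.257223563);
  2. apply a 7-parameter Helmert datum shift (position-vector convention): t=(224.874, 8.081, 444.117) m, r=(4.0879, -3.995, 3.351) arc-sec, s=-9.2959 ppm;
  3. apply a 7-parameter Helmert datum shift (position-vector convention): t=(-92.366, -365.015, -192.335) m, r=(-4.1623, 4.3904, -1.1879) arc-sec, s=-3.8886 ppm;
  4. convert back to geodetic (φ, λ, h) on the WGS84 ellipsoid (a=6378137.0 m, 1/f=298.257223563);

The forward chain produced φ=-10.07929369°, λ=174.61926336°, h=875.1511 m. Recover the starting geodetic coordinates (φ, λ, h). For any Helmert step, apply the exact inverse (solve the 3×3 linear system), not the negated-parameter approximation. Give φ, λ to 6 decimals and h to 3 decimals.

φ=-10.081380°, λ=174.615529°, h=1166.188 m

start: φ=-10.079294°, λ=174.619263°, h=875.151 m
→ ECEF (a=6378137.000, f=1/298.257223563): X=-6253527.6853, Y=589011.1971, Z=-1109037.9266
→ Helmert⁻¹: X=-6253439.4259, Y=589364.8681, Z=-1108971.1166
→ Helmert⁻¹: X=-6253734.3433, Y=589441.8794, Z=-1109316.1044
→ geod (Bowring, a=6378137.000): φ=-10.08138000°, λ=174.61552900°, h=1166.1880 m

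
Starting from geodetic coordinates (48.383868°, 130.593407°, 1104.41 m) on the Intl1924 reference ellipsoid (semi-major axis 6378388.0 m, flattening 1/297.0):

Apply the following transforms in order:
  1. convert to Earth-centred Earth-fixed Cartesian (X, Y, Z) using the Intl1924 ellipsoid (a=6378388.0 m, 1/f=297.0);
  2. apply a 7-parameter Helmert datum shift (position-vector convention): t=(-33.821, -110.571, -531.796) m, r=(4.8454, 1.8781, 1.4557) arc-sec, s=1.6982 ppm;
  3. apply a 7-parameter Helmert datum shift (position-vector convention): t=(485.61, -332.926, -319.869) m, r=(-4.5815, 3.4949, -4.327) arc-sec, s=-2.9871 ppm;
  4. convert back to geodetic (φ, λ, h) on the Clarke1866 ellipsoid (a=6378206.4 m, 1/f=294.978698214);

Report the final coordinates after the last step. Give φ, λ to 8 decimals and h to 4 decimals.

φ=48.38535763°, λ=130.59065985°, h=304.3695 m

start: φ=48.383868°, λ=130.593407°, h=1104.410 m
→ ECEF (a=6378388.000, f=1/297.0): X=-2762059.1092, Y=3223300.2269, Z=4746245.8354
→ Helmert 7p (PV): X=-2762077.1530, Y=3223064.1416, Z=4745822.9681
→ Helmert 7p (PV): X=-2761435.2677, Y=3222884.9430, Z=4745464.1330
→ geod (Bowring, a=6378206.400): φ=48.38535763°, λ=130.59065985°, h=304.3695 m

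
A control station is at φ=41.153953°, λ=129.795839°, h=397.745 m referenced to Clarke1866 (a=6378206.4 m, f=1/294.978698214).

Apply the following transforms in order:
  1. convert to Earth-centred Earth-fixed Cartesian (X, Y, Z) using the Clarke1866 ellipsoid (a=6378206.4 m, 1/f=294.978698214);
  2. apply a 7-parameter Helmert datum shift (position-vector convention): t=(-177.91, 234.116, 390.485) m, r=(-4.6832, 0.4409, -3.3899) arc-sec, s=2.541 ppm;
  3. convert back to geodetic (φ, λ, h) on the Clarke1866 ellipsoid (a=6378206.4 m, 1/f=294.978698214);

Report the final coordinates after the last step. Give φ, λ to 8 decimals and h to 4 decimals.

φ=41.15393723°, λ=129.79393632°, h=891.7366 m

start: φ=41.153953°, λ=129.795839°, h=397.745 m
→ ECEF (a=6378206.400, f=1/294.978698214): X=-3078522.4530, Y=3695503.1011, Z=4175373.9220
→ Helmert 7p (PV): X=-3078638.5259, Y=3695892.0034, Z=4175697.6913
→ geod (Bowring, a=6378206.400): φ=41.15393723°, λ=129.79393632°, h=891.7366 m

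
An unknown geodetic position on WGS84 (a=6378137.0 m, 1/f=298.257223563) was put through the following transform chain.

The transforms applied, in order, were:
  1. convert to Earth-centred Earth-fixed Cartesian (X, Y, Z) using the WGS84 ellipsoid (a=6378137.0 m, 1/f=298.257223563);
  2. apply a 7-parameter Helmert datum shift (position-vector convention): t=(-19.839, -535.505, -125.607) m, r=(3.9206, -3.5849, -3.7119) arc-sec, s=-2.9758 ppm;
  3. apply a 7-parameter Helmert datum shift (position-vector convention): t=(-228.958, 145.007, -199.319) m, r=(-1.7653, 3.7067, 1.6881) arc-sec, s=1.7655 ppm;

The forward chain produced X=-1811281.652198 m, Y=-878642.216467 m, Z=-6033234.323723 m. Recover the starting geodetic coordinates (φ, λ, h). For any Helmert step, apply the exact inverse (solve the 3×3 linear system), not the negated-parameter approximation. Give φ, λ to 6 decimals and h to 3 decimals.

φ=-71.664809°, λ=-154.126935°, h=931.461 m

start: X=-1811281.6522, Y=-878642.2165, Z=-6033234.3237 m
→ Helmert⁻¹: X=-1810948.2706, Y=-878719.2174, Z=-6033064.4177
→ Helmert⁻¹: X=-1811022.8668, Y=-878333.5877, Z=-6032908.5928
→ geod (Bowring, a=6378137.000): φ=-71.66480900°, λ=-154.12693500°, h=931.4610 m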